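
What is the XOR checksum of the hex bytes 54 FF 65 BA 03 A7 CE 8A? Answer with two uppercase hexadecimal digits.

94

XOR the bytes together:
  start with 0x54
  0x54 ⊕ 0xFF = 0xAB
  0xAB ⊕ 0x65 = 0xCE
  0xCE ⊕ 0xBA = 0x74
  0x74 ⊕ 0x03 = 0x77
  0x77 ⊕ 0xA7 = 0xD0
  0xD0 ⊕ 0xCE = 0x1E
  0x1E ⊕ 0x8A = 0x94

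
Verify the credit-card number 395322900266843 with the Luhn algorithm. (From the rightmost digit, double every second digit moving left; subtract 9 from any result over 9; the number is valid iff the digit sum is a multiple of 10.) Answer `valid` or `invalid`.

valid

From the right, keep odd positions and double even positions (subtract 9 from any doubled value over 9):
  doubled (positions 2,4,...): 8 3 4 0 4 6 9 → sum 34
  kept (positions 1,3,...): 3 8 6 0 9 2 5 3 → sum 36
Total = 70.
70 mod 10 = 0, so the number is valid.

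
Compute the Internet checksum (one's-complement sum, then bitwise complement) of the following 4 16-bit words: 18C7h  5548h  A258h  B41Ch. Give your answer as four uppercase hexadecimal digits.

3B7B

One's-complement addition (fold any carry out of bit 15 back into bit 0):
  0x18C7 + 0x5548 = 0x06E0F
  0x6E0F + 0xA258 = 0x11067 → wrap carry → 0x1068
  0x1068 + 0xB41C = 0x0C484
One's-complement sum = 0xC484.
Checksum = ~0xC484 & 0xFFFF = 0x3B7B.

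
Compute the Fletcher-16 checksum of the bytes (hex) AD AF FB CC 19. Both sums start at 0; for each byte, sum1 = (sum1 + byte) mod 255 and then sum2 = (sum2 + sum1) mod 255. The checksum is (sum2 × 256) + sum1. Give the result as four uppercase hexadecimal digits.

Running sums (mod 255):
  after byte 0 (AD): sum1=173, sum2=173
  after byte 1 (AF): sum1=93, sum2=11
  after byte 2 (FB): sum1=89, sum2=100
  after byte 3 (CC): sum1=38, sum2=138
  after byte 4 (19): sum1=63, sum2=201
Checksum = sum2·256 + sum1 = 201·256 + 63 = 51519 = 0xC93F.

C93F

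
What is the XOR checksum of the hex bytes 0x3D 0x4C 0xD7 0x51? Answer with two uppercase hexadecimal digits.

F7

XOR the bytes together:
  start with 0x3D
  0x3D ⊕ 0x4C = 0x71
  0x71 ⊕ 0xD7 = 0xA6
  0xA6 ⊕ 0x51 = 0xF7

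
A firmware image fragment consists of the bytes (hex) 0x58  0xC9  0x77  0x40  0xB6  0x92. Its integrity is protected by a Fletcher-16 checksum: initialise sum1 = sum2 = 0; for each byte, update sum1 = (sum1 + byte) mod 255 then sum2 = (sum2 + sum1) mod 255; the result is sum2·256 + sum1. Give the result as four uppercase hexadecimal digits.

Running sums (mod 255):
  after byte 0 (0x58): sum1=88, sum2=88
  after byte 1 (0xC9): sum1=34, sum2=122
  after byte 2 (0x77): sum1=153, sum2=20
  after byte 3 (0x40): sum1=217, sum2=237
  after byte 4 (0xB6): sum1=144, sum2=126
  after byte 5 (0x92): sum1=35, sum2=161
Checksum = sum2·256 + sum1 = 161·256 + 35 = 41251 = 0xA123.

A123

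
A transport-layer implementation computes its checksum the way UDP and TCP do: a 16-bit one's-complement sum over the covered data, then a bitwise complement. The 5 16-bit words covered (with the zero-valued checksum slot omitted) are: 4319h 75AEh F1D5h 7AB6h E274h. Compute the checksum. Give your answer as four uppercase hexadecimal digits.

F836

One's-complement addition (fold any carry out of bit 15 back into bit 0):
  0x4319 + 0x75AE = 0x0B8C7
  0xB8C7 + 0xF1D5 = 0x1AA9C → wrap carry → 0xAA9D
  0xAA9D + 0x7AB6 = 0x12553 → wrap carry → 0x2554
  0x2554 + 0xE274 = 0x107C8 → wrap carry → 0x07C9
One's-complement sum = 0x07C9.
Checksum = ~0x07C9 & 0xFFFF = 0xF836.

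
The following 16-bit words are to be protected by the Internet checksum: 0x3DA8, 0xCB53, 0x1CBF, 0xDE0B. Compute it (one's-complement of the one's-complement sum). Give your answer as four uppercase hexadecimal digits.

One's-complement addition (fold any carry out of bit 15 back into bit 0):
  0x3DA8 + 0xCB53 = 0x108FB → wrap carry → 0x08FC
  0x08FC + 0x1CBF = 0x025BB
  0x25BB + 0xDE0B = 0x103C6 → wrap carry → 0x03C7
One's-complement sum = 0x03C7.
Checksum = ~0x03C7 & 0xFFFF = 0xFC38.

FC38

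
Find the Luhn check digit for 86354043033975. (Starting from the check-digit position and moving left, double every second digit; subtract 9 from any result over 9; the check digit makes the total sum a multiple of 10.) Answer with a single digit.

Partial digits right→left: 5 7 9 3 3 0 3 4 0 4 5 3 6 8
Double every second digit counting from the check-digit position (so the 1st, 3rd, 5th, ... of the partial from the right).
  doubled (with −9 where >9): 1 9 6 6 0 1 3 → sum 26
  kept as-is: 7 3 0 4 4 3 8 → sum 29
Total = 26 + 29 = 55.
Check digit = (10 − (55 mod 10)) mod 10 = 5.

5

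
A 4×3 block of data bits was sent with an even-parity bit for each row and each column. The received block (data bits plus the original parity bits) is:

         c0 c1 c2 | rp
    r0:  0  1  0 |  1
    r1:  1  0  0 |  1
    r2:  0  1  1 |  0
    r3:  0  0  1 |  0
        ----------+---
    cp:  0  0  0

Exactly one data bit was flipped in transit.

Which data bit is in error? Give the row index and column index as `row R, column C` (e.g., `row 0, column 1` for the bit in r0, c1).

Recompute each row's even parity and compare to rp:
  r0: data parity 1, sent rp 1 → ok
  r1: data parity 1, sent rp 1 → ok
  r2: data parity 0, sent rp 0 → ok
  r3: data parity 1, sent rp 0 → mismatch
Recompute each column's even parity and compare to cp:
  c0: data parity 1, sent cp 0 → mismatch
  c1: data parity 0, sent cp 0 → ok
  c2: data parity 0, sent cp 0 → ok
Exactly one row (r3) and one column (c0) fail → the flipped bit is at their intersection.

row 3, column 0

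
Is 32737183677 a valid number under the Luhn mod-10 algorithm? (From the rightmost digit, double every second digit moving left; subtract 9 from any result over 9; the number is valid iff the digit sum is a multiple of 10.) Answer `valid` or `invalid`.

From the right, keep odd positions and double even positions (subtract 9 from any doubled value over 9):
  doubled (positions 2,4,...): 5 6 2 6 4 → sum 23
  kept (positions 1,3,...): 7 6 8 7 7 3 → sum 38
Total = 61.
61 mod 10 = 1, so the number is invalid.

invalid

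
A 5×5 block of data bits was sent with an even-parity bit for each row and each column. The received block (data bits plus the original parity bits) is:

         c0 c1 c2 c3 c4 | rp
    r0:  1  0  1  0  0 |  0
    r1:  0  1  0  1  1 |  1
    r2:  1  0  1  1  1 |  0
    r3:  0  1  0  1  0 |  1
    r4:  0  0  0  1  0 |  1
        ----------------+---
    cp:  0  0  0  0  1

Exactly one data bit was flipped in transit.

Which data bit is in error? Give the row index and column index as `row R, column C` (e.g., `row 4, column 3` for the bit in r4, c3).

row 3, column 4

Recompute each row's even parity and compare to rp:
  r0: data parity 0, sent rp 0 → ok
  r1: data parity 1, sent rp 1 → ok
  r2: data parity 0, sent rp 0 → ok
  r3: data parity 0, sent rp 1 → mismatch
  r4: data parity 1, sent rp 1 → ok
Recompute each column's even parity and compare to cp:
  c0: data parity 0, sent cp 0 → ok
  c1: data parity 0, sent cp 0 → ok
  c2: data parity 0, sent cp 0 → ok
  c3: data parity 0, sent cp 0 → ok
  c4: data parity 0, sent cp 1 → mismatch
Exactly one row (r3) and one column (c4) fail → the flipped bit is at their intersection.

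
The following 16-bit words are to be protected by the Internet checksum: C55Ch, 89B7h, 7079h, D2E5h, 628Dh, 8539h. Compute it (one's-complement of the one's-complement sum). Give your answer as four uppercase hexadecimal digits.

One's-complement addition (fold any carry out of bit 15 back into bit 0):
  0xC55C + 0x89B7 = 0x14F13 → wrap carry → 0x4F14
  0x4F14 + 0x7079 = 0x0BF8D
  0xBF8D + 0xD2E5 = 0x19272 → wrap carry → 0x9273
  0x9273 + 0x628D = 0x0F500
  0xF500 + 0x8539 = 0x17A39 → wrap carry → 0x7A3A
One's-complement sum = 0x7A3A.
Checksum = ~0x7A3A & 0xFFFF = 0x85C5.

85C5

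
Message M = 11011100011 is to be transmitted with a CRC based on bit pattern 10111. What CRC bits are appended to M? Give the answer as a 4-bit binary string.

1000

Append 4 zeros: 110111000110000. Divide by 10111 (XOR where the leading bit is 1):
  pos 0: 11011 XOR 10111 = 01100
  pos 1: 11001 XOR 10111 = 01110
  pos 2: 11100 XOR 10111 = 01011
  pos 3: 10110 XOR 10111 = 00001
  pos 7: 10110 XOR 10111 = 00001
Remainder (last 4 bits) = 1000. This is the CRC / FCS.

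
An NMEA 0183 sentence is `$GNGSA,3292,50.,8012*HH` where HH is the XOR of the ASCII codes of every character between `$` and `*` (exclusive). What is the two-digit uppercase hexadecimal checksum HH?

XOR the ASCII codes of the payload characters:
  'G' = 0x47 → acc = 0x47
  'N' = 0x4E → acc = 0x09
  'G' = 0x47 → acc = 0x4E
  'S' = 0x53 → acc = 0x1D
  'A' = 0x41 → acc = 0x5C
  ',' = 0x2C → acc = 0x70
  '3' = 0x33 → acc = 0x43
  '2' = 0x32 → acc = 0x71
  '9' = 0x39 → acc = 0x48
  '2' = 0x32 → acc = 0x7A
  ',' = 0x2C → acc = 0x56
  '5' = 0x35 → acc = 0x63
  '0' = 0x30 → acc = 0x53
  '.' = 0x2E → acc = 0x7D
  ',' = 0x2C → acc = 0x51
  '8' = 0x38 → acc = 0x69
  '0' = 0x30 → acc = 0x59
  '1' = 0x31 → acc = 0x68
  '2' = 0x32 → acc = 0x5A
Checksum = 0x5A.

5A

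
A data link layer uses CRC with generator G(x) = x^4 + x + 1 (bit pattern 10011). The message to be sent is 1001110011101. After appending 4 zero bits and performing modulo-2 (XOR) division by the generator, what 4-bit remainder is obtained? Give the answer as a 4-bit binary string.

1111

Append 4 zeros: 10011100111010000. Divide by 10011 (XOR where the leading bit is 1):
  pos 0: 10011 XOR 10011 = 00000
  pos 5: 10011 XOR 10011 = 00000
  pos 10: 10100 XOR 10011 = 00111
  pos 12: 11100 XOR 10011 = 01111
Remainder (last 4 bits) = 1111. This is the CRC / FCS.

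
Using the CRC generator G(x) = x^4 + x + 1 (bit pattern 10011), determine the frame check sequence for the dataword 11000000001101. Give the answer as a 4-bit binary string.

Append 4 zeros: 110000000011010000. Divide by 10011 (XOR where the leading bit is 1):
  pos 0: 11000 XOR 10011 = 01011
  pos 1: 10110 XOR 10011 = 00101
  pos 3: 10100 XOR 10011 = 00111
  pos 5: 11100 XOR 10011 = 01111
  pos 6: 11111 XOR 10011 = 01100
  pos 7: 11001 XOR 10011 = 01010
  pos 8: 10100 XOR 10011 = 00111
  pos 10: 11110 XOR 10011 = 01101
  pos 11: 11010 XOR 10011 = 01001
  pos 12: 10010 XOR 10011 = 00001
Remainder (last 4 bits) = 0010. This is the CRC / FCS.

0010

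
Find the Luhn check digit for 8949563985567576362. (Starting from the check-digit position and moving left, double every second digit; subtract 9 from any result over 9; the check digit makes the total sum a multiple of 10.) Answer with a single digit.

Partial digits right→left: 2 6 3 6 7 5 7 6 5 5 8 9 3 6 5 9 4 9 8
Double every second digit counting from the check-digit position (so the 1st, 3rd, 5th, ... of the partial from the right).
  doubled (with −9 where >9): 4 6 5 5 1 7 6 1 8 7 → sum 50
  kept as-is: 6 6 5 6 5 9 6 9 9 → sum 61
Total = 50 + 61 = 111.
Check digit = (10 − (111 mod 10)) mod 10 = 9.

9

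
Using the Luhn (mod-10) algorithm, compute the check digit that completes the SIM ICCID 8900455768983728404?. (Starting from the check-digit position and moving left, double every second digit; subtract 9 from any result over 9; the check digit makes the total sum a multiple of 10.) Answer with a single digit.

Partial digits right→left: 4 0 4 8 2 7 3 8 9 8 6 7 5 5 4 0 0 9 8
Double every second digit counting from the check-digit position (so the 1st, 3rd, 5th, ... of the partial from the right).
  doubled (with −9 where >9): 8 8 4 6 9 3 1 8 0 7 → sum 54
  kept as-is: 0 8 7 8 8 7 5 0 9 → sum 52
Total = 54 + 52 = 106.
Check digit = (10 − (106 mod 10)) mod 10 = 4.

4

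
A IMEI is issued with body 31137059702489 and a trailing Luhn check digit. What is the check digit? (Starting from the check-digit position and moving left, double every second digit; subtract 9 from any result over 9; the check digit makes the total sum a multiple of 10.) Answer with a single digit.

3

Partial digits right→left: 9 8 4 2 0 7 9 5 0 7 3 1 1 3
Double every second digit counting from the check-digit position (so the 1st, 3rd, 5th, ... of the partial from the right).
  doubled (with −9 where >9): 9 8 0 9 0 6 2 → sum 34
  kept as-is: 8 2 7 5 7 1 3 → sum 33
Total = 34 + 33 = 67.
Check digit = (10 − (67 mod 10)) mod 10 = 3.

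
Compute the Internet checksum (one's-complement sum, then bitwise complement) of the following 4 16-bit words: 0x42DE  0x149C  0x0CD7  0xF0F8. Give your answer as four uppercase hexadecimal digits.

AAB5

One's-complement addition (fold any carry out of bit 15 back into bit 0):
  0x42DE + 0x149C = 0x0577A
  0x577A + 0x0CD7 = 0x06451
  0x6451 + 0xF0F8 = 0x15549 → wrap carry → 0x554A
One's-complement sum = 0x554A.
Checksum = ~0x554A & 0xFFFF = 0xAAB5.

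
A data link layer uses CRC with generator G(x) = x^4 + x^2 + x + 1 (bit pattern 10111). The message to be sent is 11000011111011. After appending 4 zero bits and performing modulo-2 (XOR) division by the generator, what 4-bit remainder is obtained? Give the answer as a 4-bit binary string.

Append 4 zeros: 110000111110110000. Divide by 10111 (XOR where the leading bit is 1):
  pos 0: 11000 XOR 10111 = 01111
  pos 1: 11110 XOR 10111 = 01001
  pos 2: 10011 XOR 10111 = 00100
  pos 4: 10011 XOR 10111 = 00100
  pos 6: 10011 XOR 10111 = 00100
  pos 8: 10001 XOR 10111 = 00110
  pos 10: 11010 XOR 10111 = 01101
  pos 11: 11010 XOR 10111 = 01101
  pos 12: 11010 XOR 10111 = 01101
  pos 13: 11010 XOR 10111 = 01101
Remainder (last 4 bits) = 1101. This is the CRC / FCS.

1101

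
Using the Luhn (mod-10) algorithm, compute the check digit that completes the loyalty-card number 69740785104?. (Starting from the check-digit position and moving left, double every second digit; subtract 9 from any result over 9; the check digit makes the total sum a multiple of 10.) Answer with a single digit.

0

Partial digits right→left: 4 0 1 5 8 7 0 4 7 9 6
Double every second digit counting from the check-digit position (so the 1st, 3rd, 5th, ... of the partial from the right).
  doubled (with −9 where >9): 8 2 7 0 5 3 → sum 25
  kept as-is: 0 5 7 4 9 → sum 25
Total = 25 + 25 = 50.
Check digit = (10 − (50 mod 10)) mod 10 = 0.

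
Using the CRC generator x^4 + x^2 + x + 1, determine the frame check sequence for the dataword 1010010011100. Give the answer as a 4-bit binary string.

1010

Append 4 zeros: 10100100111000000. Divide by 10111 (XOR where the leading bit is 1):
  pos 0: 10100 XOR 10111 = 00011
  pos 3: 11100 XOR 10111 = 01011
  pos 4: 10111 XOR 10111 = 00000
  pos 9: 11000 XOR 10111 = 01111
  pos 10: 11110 XOR 10111 = 01001
  pos 11: 10010 XOR 10111 = 00101
Remainder (last 4 bits) = 1010. This is the CRC / FCS.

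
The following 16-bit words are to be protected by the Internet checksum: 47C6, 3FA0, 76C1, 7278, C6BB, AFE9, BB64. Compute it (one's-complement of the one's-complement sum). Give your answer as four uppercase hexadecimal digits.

5D55

One's-complement addition (fold any carry out of bit 15 back into bit 0):
  0x47C6 + 0x3FA0 = 0x08766
  0x8766 + 0x76C1 = 0x0FE27
  0xFE27 + 0x7278 = 0x1709F → wrap carry → 0x70A0
  0x70A0 + 0xC6BB = 0x1375B → wrap carry → 0x375C
  0x375C + 0xAFE9 = 0x0E745
  0xE745 + 0xBB64 = 0x1A2A9 → wrap carry → 0xA2AA
One's-complement sum = 0xA2AA.
Checksum = ~0xA2AA & 0xFFFF = 0x5D55.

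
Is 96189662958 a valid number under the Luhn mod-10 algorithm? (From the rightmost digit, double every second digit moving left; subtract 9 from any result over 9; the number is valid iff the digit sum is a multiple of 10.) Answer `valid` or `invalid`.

valid

From the right, keep odd positions and double even positions (subtract 9 from any doubled value over 9):
  doubled (positions 2,4,...): 1 4 3 7 3 → sum 18
  kept (positions 1,3,...): 8 9 6 9 1 9 → sum 42
Total = 60.
60 mod 10 = 0, so the number is valid.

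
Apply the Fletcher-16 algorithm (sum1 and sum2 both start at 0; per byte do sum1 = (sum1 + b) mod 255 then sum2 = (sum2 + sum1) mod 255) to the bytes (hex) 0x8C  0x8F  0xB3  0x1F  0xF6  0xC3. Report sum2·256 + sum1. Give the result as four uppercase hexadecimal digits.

F6A9

Running sums (mod 255):
  after byte 0 (0x8C): sum1=140, sum2=140
  after byte 1 (0x8F): sum1=28, sum2=168
  after byte 2 (0xB3): sum1=207, sum2=120
  after byte 3 (0x1F): sum1=238, sum2=103
  after byte 4 (0xF6): sum1=229, sum2=77
  after byte 5 (0xC3): sum1=169, sum2=246
Checksum = sum2·256 + sum1 = 246·256 + 169 = 63145 = 0xF6A9.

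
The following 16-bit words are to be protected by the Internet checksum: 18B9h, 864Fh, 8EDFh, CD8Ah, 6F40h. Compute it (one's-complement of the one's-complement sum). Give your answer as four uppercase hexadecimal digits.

One's-complement addition (fold any carry out of bit 15 back into bit 0):
  0x18B9 + 0x864F = 0x09F08
  0x9F08 + 0x8EDF = 0x12DE7 → wrap carry → 0x2DE8
  0x2DE8 + 0xCD8A = 0x0FB72
  0xFB72 + 0x6F40 = 0x16AB2 → wrap carry → 0x6AB3
One's-complement sum = 0x6AB3.
Checksum = ~0x6AB3 & 0xFFFF = 0x954C.

954C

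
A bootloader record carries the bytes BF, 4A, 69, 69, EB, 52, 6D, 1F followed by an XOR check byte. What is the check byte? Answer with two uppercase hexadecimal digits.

3E

XOR the bytes together:
  start with 0xBF
  0xBF ⊕ 0x4A = 0xF5
  0xF5 ⊕ 0x69 = 0x9C
  0x9C ⊕ 0x69 = 0xF5
  0xF5 ⊕ 0xEB = 0x1E
  0x1E ⊕ 0x52 = 0x4C
  0x4C ⊕ 0x6D = 0x21
  0x21 ⊕ 0x1F = 0x3E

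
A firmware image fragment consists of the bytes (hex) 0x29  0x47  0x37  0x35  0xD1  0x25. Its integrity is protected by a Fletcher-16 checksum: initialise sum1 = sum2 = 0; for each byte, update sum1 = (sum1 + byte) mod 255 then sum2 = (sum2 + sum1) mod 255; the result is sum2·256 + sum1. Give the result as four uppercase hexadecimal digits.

A0D3

Running sums (mod 255):
  after byte 0 (0x29): sum1=41, sum2=41
  after byte 1 (0x47): sum1=112, sum2=153
  after byte 2 (0x37): sum1=167, sum2=65
  after byte 3 (0x35): sum1=220, sum2=30
  after byte 4 (0xD1): sum1=174, sum2=204
  after byte 5 (0x25): sum1=211, sum2=160
Checksum = sum2·256 + sum1 = 160·256 + 211 = 41171 = 0xA0D3.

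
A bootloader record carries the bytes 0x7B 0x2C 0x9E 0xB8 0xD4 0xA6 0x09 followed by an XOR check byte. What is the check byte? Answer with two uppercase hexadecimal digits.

XOR the bytes together:
  start with 0x7B
  0x7B ⊕ 0x2C = 0x57
  0x57 ⊕ 0x9E = 0xC9
  0xC9 ⊕ 0xB8 = 0x71
  0x71 ⊕ 0xD4 = 0xA5
  0xA5 ⊕ 0xA6 = 0x03
  0x03 ⊕ 0x09 = 0x0A

0A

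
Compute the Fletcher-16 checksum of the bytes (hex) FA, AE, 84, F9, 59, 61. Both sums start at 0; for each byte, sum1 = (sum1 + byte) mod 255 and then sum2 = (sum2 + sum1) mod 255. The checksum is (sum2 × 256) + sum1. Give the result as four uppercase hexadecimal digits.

5FE2

Running sums (mod 255):
  after byte 0 (FA): sum1=250, sum2=250
  after byte 1 (AE): sum1=169, sum2=164
  after byte 2 (84): sum1=46, sum2=210
  after byte 3 (F9): sum1=40, sum2=250
  after byte 4 (59): sum1=129, sum2=124
  after byte 5 (61): sum1=226, sum2=95
Checksum = sum2·256 + sum1 = 95·256 + 226 = 24546 = 0x5FE2.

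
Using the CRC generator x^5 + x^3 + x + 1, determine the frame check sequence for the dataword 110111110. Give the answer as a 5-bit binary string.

Append 5 zeros: 11011111000000. Divide by 101011 (XOR where the leading bit is 1):
  pos 0: 110111 XOR 101011 = 011100
  pos 1: 111001 XOR 101011 = 010010
  pos 2: 100101 XOR 101011 = 001110
  pos 4: 111000 XOR 101011 = 010011
  pos 5: 100110 XOR 101011 = 001101
  pos 7: 110100 XOR 101011 = 011111
  pos 8: 111110 XOR 101011 = 010101
Remainder (last 5 bits) = 10101. This is the CRC / FCS.

10101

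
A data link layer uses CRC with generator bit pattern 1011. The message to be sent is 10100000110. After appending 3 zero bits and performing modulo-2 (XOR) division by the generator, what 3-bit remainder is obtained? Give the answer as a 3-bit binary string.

010

Append 3 zeros: 10100000110000. Divide by 1011 (XOR where the leading bit is 1):
  pos 0: 1010 XOR 1011 = 0001
  pos 3: 1000 XOR 1011 = 0011
  pos 5: 1101 XOR 1011 = 0110
  pos 6: 1101 XOR 1011 = 0110
  pos 7: 1100 XOR 1011 = 0111
  pos 8: 1110 XOR 1011 = 0101
  pos 9: 1010 XOR 1011 = 0001
Remainder (last 3 bits) = 010. This is the CRC / FCS.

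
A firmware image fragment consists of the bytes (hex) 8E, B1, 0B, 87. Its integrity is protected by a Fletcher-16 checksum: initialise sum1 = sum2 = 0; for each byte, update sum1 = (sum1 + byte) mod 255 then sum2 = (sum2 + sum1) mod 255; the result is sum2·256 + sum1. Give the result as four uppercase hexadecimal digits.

Running sums (mod 255):
  after byte 0 (8E): sum1=142, sum2=142
  after byte 1 (B1): sum1=64, sum2=206
  after byte 2 (0B): sum1=75, sum2=26
  after byte 3 (87): sum1=210, sum2=236
Checksum = sum2·256 + sum1 = 236·256 + 210 = 60626 = 0xECD2.

ECD2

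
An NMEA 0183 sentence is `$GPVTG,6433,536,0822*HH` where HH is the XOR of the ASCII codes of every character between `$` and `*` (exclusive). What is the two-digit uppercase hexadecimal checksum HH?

XOR the ASCII codes of the payload characters:
  'G' = 0x47 → acc = 0x47
  'P' = 0x50 → acc = 0x17
  'V' = 0x56 → acc = 0x41
  'T' = 0x54 → acc = 0x15
  'G' = 0x47 → acc = 0x52
  ',' = 0x2C → acc = 0x7E
  '6' = 0x36 → acc = 0x48
  '4' = 0x34 → acc = 0x7C
  '3' = 0x33 → acc = 0x4F
  '3' = 0x33 → acc = 0x7C
  ',' = 0x2C → acc = 0x50
  '5' = 0x35 → acc = 0x65
  '3' = 0x33 → acc = 0x56
  '6' = 0x36 → acc = 0x60
  ',' = 0x2C → acc = 0x4C
  '0' = 0x30 → acc = 0x7C
  '8' = 0x38 → acc = 0x44
  '2' = 0x32 → acc = 0x76
  '2' = 0x32 → acc = 0x44
Checksum = 0x44.

44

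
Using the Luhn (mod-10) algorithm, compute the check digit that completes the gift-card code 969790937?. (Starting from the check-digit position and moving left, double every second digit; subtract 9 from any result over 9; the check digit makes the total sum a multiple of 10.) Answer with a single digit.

3

Partial digits right→left: 7 3 9 0 9 7 9 6 9
Double every second digit counting from the check-digit position (so the 1st, 3rd, 5th, ... of the partial from the right).
  doubled (with −9 where >9): 5 9 9 9 9 → sum 41
  kept as-is: 3 0 7 6 → sum 16
Total = 41 + 16 = 57.
Check digit = (10 − (57 mod 10)) mod 10 = 3.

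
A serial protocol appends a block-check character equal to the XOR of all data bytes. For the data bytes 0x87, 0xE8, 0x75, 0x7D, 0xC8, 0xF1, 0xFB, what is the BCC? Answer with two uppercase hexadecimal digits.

XOR the bytes together:
  start with 0x87
  0x87 ⊕ 0xE8 = 0x6F
  0x6F ⊕ 0x75 = 0x1A
  0x1A ⊕ 0x7D = 0x67
  0x67 ⊕ 0xC8 = 0xAF
  0xAF ⊕ 0xF1 = 0x5E
  0x5E ⊕ 0xFB = 0xA5

A5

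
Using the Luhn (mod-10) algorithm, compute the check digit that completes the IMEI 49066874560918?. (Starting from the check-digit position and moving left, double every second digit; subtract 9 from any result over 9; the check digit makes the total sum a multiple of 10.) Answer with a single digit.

1

Partial digits right→left: 8 1 9 0 6 5 4 7 8 6 6 0 9 4
Double every second digit counting from the check-digit position (so the 1st, 3rd, 5th, ... of the partial from the right).
  doubled (with −9 where >9): 7 9 3 8 7 3 9 → sum 46
  kept as-is: 1 0 5 7 6 0 4 → sum 23
Total = 46 + 23 = 69.
Check digit = (10 − (69 mod 10)) mod 10 = 1.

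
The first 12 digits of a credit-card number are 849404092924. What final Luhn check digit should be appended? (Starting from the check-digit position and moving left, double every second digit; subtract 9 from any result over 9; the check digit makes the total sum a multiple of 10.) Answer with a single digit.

9

Partial digits right→left: 4 2 9 2 9 0 4 0 4 9 4 8
Double every second digit counting from the check-digit position (so the 1st, 3rd, 5th, ... of the partial from the right).
  doubled (with −9 where >9): 8 9 9 8 8 8 → sum 50
  kept as-is: 2 2 0 0 9 8 → sum 21
Total = 50 + 21 = 71.
Check digit = (10 − (71 mod 10)) mod 10 = 9.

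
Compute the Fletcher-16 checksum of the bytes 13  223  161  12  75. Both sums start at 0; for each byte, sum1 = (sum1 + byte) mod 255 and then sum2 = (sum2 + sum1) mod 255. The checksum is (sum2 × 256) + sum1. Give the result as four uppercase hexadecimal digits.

Running sums (mod 255):
  after byte 0 (13): sum1=13, sum2=13
  after byte 1 (223): sum1=236, sum2=249
  after byte 2 (161): sum1=142, sum2=136
  after byte 3 (12): sum1=154, sum2=35
  after byte 4 (75): sum1=229, sum2=9
Checksum = sum2·256 + sum1 = 9·256 + 229 = 2533 = 0x09E5.

09E5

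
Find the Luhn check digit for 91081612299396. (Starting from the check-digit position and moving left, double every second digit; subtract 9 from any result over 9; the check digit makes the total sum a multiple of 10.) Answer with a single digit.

Partial digits right→left: 6 9 3 9 9 2 2 1 6 1 8 0 1 9
Double every second digit counting from the check-digit position (so the 1st, 3rd, 5th, ... of the partial from the right).
  doubled (with −9 where >9): 3 6 9 4 3 7 2 → sum 34
  kept as-is: 9 9 2 1 1 0 9 → sum 31
Total = 34 + 31 = 65.
Check digit = (10 − (65 mod 10)) mod 10 = 5.

5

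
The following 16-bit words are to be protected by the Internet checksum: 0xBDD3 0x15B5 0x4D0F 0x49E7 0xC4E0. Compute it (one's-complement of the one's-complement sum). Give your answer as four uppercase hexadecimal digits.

D09F

One's-complement addition (fold any carry out of bit 15 back into bit 0):
  0xBDD3 + 0x15B5 = 0x0D388
  0xD388 + 0x4D0F = 0x12097 → wrap carry → 0x2098
  0x2098 + 0x49E7 = 0x06A7F
  0x6A7F + 0xC4E0 = 0x12F5F → wrap carry → 0x2F60
One's-complement sum = 0x2F60.
Checksum = ~0x2F60 & 0xFFFF = 0xD09F.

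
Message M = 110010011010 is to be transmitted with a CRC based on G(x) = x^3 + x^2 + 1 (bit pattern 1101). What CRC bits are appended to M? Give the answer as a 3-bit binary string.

010

Append 3 zeros: 110010011010000. Divide by 1101 (XOR where the leading bit is 1):
  pos 0: 1100 XOR 1101 = 0001
  pos 3: 1100 XOR 1101 = 0001
  pos 6: 1110 XOR 1101 = 0011
  pos 8: 1110 XOR 1101 = 0011
  pos 10: 1100 XOR 1101 = 0001
Remainder (last 3 bits) = 010. This is the CRC / FCS.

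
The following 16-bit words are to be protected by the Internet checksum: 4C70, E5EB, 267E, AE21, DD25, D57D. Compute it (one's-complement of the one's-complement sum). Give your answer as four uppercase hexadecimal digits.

One's-complement addition (fold any carry out of bit 15 back into bit 0):
  0x4C70 + 0xE5EB = 0x1325B → wrap carry → 0x325C
  0x325C + 0x267E = 0x058DA
  0x58DA + 0xAE21 = 0x106FB → wrap carry → 0x06FC
  0x06FC + 0xDD25 = 0x0E421
  0xE421 + 0xD57D = 0x1B99E → wrap carry → 0xB99F
One's-complement sum = 0xB99F.
Checksum = ~0xB99F & 0xFFFF = 0x4660.

4660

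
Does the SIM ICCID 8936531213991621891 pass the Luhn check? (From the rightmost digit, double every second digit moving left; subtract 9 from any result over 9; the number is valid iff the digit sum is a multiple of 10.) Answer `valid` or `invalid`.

valid

From the right, keep odd positions and double even positions (subtract 9 from any doubled value over 9):
  doubled (positions 2,4,...): 9 2 3 9 6 4 6 3 9 → sum 51
  kept (positions 1,3,...): 1 8 2 1 9 1 1 5 3 8 → sum 39
Total = 90.
90 mod 10 = 0, so the number is valid.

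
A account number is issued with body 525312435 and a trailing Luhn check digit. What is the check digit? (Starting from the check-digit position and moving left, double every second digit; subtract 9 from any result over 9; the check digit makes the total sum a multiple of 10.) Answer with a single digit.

7

Partial digits right→left: 5 3 4 2 1 3 5 2 5
Double every second digit counting from the check-digit position (so the 1st, 3rd, 5th, ... of the partial from the right).
  doubled (with −9 where >9): 1 8 2 1 1 → sum 13
  kept as-is: 3 2 3 2 → sum 10
Total = 13 + 10 = 23.
Check digit = (10 − (23 mod 10)) mod 10 = 7.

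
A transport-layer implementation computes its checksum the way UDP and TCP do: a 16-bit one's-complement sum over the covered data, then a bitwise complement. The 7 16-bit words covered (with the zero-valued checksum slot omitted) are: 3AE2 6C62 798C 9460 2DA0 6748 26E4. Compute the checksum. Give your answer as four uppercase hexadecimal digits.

8F01

One's-complement addition (fold any carry out of bit 15 back into bit 0):
  0x3AE2 + 0x6C62 = 0x0A744
  0xA744 + 0x798C = 0x120D0 → wrap carry → 0x20D1
  0x20D1 + 0x9460 = 0x0B531
  0xB531 + 0x2DA0 = 0x0E2D1
  0xE2D1 + 0x6748 = 0x14A19 → wrap carry → 0x4A1A
  0x4A1A + 0x26E4 = 0x070FE
One's-complement sum = 0x70FE.
Checksum = ~0x70FE & 0xFFFF = 0x8F01.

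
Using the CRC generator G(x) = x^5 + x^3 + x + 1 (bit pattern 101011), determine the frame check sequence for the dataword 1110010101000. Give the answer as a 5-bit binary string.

00000

Append 5 zeros: 111001010100000000. Divide by 101011 (XOR where the leading bit is 1):
  pos 0: 111001 XOR 101011 = 010010
  pos 1: 100100 XOR 101011 = 001111
  pos 3: 111110 XOR 101011 = 010101
  pos 4: 101011 XOR 101011 = 000000
Remainder (last 5 bits) = 00000. This is the CRC / FCS.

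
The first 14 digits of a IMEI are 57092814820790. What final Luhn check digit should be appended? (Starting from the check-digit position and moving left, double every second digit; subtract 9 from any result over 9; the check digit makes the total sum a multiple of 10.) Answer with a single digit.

Partial digits right→left: 0 9 7 0 2 8 4 1 8 2 9 0 7 5
Double every second digit counting from the check-digit position (so the 1st, 3rd, 5th, ... of the partial from the right).
  doubled (with −9 where >9): 0 5 4 8 7 9 5 → sum 38
  kept as-is: 9 0 8 1 2 0 5 → sum 25
Total = 38 + 25 = 63.
Check digit = (10 − (63 mod 10)) mod 10 = 7.

7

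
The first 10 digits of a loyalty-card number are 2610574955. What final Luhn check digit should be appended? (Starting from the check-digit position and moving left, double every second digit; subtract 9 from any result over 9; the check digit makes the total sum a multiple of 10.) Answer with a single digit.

Partial digits right→left: 5 5 9 4 7 5 0 1 6 2
Double every second digit counting from the check-digit position (so the 1st, 3rd, 5th, ... of the partial from the right).
  doubled (with −9 where >9): 1 9 5 0 3 → sum 18
  kept as-is: 5 4 5 1 2 → sum 17
Total = 18 + 17 = 35.
Check digit = (10 − (35 mod 10)) mod 10 = 5.

5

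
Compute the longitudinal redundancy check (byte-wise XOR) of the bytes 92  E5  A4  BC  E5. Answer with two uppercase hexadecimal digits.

8A

XOR the bytes together:
  start with 0x92
  0x92 ⊕ 0xE5 = 0x77
  0x77 ⊕ 0xA4 = 0xD3
  0xD3 ⊕ 0xBC = 0x6F
  0x6F ⊕ 0xE5 = 0x8A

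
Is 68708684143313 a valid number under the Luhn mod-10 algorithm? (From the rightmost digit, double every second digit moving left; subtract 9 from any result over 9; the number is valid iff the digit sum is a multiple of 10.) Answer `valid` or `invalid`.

From the right, keep odd positions and double even positions (subtract 9 from any doubled value over 9):
  doubled (positions 2,4,...): 2 6 2 7 7 5 3 → sum 32
  kept (positions 1,3,...): 3 3 4 4 6 0 8 → sum 28
Total = 60.
60 mod 10 = 0, so the number is valid.

valid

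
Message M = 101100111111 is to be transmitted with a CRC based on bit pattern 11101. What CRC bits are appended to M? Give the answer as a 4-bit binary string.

Append 4 zeros: 1011001111110000. Divide by 11101 (XOR where the leading bit is 1):
  pos 0: 10110 XOR 11101 = 01011
  pos 1: 10110 XOR 11101 = 01011
  pos 2: 10111 XOR 11101 = 01010
  pos 3: 10101 XOR 11101 = 01000
  pos 4: 10001 XOR 11101 = 01100
  pos 5: 11001 XOR 11101 = 00100
  pos 7: 10011 XOR 11101 = 01110
  pos 8: 11100 XOR 11101 = 00001
Remainder (last 4 bits) = 1000. This is the CRC / FCS.

1000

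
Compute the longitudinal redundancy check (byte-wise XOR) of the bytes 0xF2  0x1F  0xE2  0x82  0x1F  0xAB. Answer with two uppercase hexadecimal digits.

XOR the bytes together:
  start with 0xF2
  0xF2 ⊕ 0x1F = 0xED
  0xED ⊕ 0xE2 = 0x0F
  0x0F ⊕ 0x82 = 0x8D
  0x8D ⊕ 0x1F = 0x92
  0x92 ⊕ 0xAB = 0x39

39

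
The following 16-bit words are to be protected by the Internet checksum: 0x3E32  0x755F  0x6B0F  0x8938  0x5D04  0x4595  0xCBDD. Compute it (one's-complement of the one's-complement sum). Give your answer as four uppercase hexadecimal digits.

One's-complement addition (fold any carry out of bit 15 back into bit 0):
  0x3E32 + 0x755F = 0x0B391
  0xB391 + 0x6B0F = 0x11EA0 → wrap carry → 0x1EA1
  0x1EA1 + 0x8938 = 0x0A7D9
  0xA7D9 + 0x5D04 = 0x104DD → wrap carry → 0x04DE
  0x04DE + 0x4595 = 0x04A73
  0x4A73 + 0xCBDD = 0x11650 → wrap carry → 0x1651
One's-complement sum = 0x1651.
Checksum = ~0x1651 & 0xFFFF = 0xE9AE.

E9AE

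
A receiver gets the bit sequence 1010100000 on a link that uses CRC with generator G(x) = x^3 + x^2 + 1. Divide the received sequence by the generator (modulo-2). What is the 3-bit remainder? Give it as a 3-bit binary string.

110

Modulo-2 division of 1010100000 by 1101:
  pos 0: 1010 XOR 1101 = 0111
  pos 1: 1111 XOR 1101 = 0010
  pos 3: 1000 XOR 1101 = 0101
  pos 4: 1010 XOR 1101 = 0111
  pos 5: 1110 XOR 1101 = 0011
Remainder = 110 (nonzero — an error is detected).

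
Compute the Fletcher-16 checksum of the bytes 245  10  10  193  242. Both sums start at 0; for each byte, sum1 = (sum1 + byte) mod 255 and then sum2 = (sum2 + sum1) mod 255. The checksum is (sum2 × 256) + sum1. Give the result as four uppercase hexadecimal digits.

Running sums (mod 255):
  after byte 0 (245): sum1=245, sum2=245
  after byte 1 (10): sum1=0, sum2=245
  after byte 2 (10): sum1=10, sum2=0
  after byte 3 (193): sum1=203, sum2=203
  after byte 4 (242): sum1=190, sum2=138
Checksum = sum2·256 + sum1 = 138·256 + 190 = 35518 = 0x8ABE.

8ABE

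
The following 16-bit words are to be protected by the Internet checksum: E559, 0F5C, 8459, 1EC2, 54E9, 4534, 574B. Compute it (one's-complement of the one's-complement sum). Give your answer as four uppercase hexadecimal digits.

One's-complement addition (fold any carry out of bit 15 back into bit 0):
  0xE559 + 0x0F5C = 0x0F4B5
  0xF4B5 + 0x8459 = 0x1790E → wrap carry → 0x790F
  0x790F + 0x1EC2 = 0x097D1
  0x97D1 + 0x54E9 = 0x0ECBA
  0xECBA + 0x4534 = 0x131EE → wrap carry → 0x31EF
  0x31EF + 0x574B = 0x0893A
One's-complement sum = 0x893A.
Checksum = ~0x893A & 0xFFFF = 0x76C5.

76C5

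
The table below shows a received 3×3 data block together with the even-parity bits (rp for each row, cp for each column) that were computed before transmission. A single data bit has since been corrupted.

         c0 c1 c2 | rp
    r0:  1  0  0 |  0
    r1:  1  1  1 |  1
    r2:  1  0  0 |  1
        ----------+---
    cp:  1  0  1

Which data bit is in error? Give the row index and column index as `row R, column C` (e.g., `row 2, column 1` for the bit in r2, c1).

Recompute each row's even parity and compare to rp:
  r0: data parity 1, sent rp 0 → mismatch
  r1: data parity 1, sent rp 1 → ok
  r2: data parity 1, sent rp 1 → ok
Recompute each column's even parity and compare to cp:
  c0: data parity 1, sent cp 1 → ok
  c1: data parity 1, sent cp 0 → mismatch
  c2: data parity 1, sent cp 1 → ok
Exactly one row (r0) and one column (c1) fail → the flipped bit is at their intersection.

row 0, column 1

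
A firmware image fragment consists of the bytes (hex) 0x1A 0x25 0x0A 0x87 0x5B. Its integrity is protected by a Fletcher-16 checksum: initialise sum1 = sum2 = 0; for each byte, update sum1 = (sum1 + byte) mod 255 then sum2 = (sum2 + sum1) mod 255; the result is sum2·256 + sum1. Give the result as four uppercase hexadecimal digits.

9F2C

Running sums (mod 255):
  after byte 0 (0x1A): sum1=26, sum2=26
  after byte 1 (0x25): sum1=63, sum2=89
  after byte 2 (0x0A): sum1=73, sum2=162
  after byte 3 (0x87): sum1=208, sum2=115
  after byte 4 (0x5B): sum1=44, sum2=159
Checksum = sum2·256 + sum1 = 159·256 + 44 = 40748 = 0x9F2C.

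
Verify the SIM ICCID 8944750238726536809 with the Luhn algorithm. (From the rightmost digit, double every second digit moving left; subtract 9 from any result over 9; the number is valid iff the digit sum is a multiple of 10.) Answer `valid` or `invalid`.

invalid

From the right, keep odd positions and double even positions (subtract 9 from any doubled value over 9):
  doubled (positions 2,4,...): 0 3 1 4 7 4 1 8 9 → sum 37
  kept (positions 1,3,...): 9 8 3 6 7 3 0 7 4 8 → sum 55
Total = 92.
92 mod 10 = 2, so the number is invalid.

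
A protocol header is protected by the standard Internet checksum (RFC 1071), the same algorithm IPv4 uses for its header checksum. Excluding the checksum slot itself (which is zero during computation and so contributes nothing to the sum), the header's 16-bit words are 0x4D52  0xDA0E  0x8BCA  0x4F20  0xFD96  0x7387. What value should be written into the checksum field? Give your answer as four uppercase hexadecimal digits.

One's-complement addition (fold any carry out of bit 15 back into bit 0):
  0x4D52 + 0xDA0E = 0x12760 → wrap carry → 0x2761
  0x2761 + 0x8BCA = 0x0B32B
  0xB32B + 0x4F20 = 0x1024B → wrap carry → 0x024C
  0x024C + 0xFD96 = 0x0FFE2
  0xFFE2 + 0x7387 = 0x17369 → wrap carry → 0x736A
One's-complement sum = 0x736A.
Checksum = ~0x736A & 0xFFFF = 0x8C95.

8C95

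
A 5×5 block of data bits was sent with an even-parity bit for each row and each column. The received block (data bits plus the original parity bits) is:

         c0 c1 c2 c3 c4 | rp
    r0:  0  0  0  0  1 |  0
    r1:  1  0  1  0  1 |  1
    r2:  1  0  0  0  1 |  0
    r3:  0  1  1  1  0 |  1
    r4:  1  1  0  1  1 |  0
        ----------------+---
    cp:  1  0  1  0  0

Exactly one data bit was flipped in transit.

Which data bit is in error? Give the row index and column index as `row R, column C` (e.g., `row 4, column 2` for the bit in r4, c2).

Recompute each row's even parity and compare to rp:
  r0: data parity 1, sent rp 0 → mismatch
  r1: data parity 1, sent rp 1 → ok
  r2: data parity 0, sent rp 0 → ok
  r3: data parity 1, sent rp 1 → ok
  r4: data parity 0, sent rp 0 → ok
Recompute each column's even parity and compare to cp:
  c0: data parity 1, sent cp 1 → ok
  c1: data parity 0, sent cp 0 → ok
  c2: data parity 0, sent cp 1 → mismatch
  c3: data parity 0, sent cp 0 → ok
  c4: data parity 0, sent cp 0 → ok
Exactly one row (r0) and one column (c2) fail → the flipped bit is at their intersection.

row 0, column 2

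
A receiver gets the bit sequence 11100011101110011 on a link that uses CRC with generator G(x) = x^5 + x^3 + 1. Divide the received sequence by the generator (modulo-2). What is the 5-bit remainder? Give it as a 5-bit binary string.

Modulo-2 division of 11100011101110011 by 101001:
  pos 0: 111000 XOR 101001 = 010001
  pos 1: 100011 XOR 101001 = 001010
  pos 3: 101011 XOR 101001 = 000010
  pos 7: 100111 XOR 101001 = 001110
  pos 9: 111000 XOR 101001 = 010001
  pos 10: 100011 XOR 101001 = 001010
Remainder = 10101 (nonzero — an error is detected).

10101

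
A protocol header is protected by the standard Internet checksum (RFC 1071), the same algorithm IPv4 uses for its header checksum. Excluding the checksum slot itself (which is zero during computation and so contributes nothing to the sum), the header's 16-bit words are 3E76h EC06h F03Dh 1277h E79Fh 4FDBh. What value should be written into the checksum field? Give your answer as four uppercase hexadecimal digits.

One's-complement addition (fold any carry out of bit 15 back into bit 0):
  0x3E76 + 0xEC06 = 0x12A7C → wrap carry → 0x2A7D
  0x2A7D + 0xF03D = 0x11ABA → wrap carry → 0x1ABB
  0x1ABB + 0x1277 = 0x02D32
  0x2D32 + 0xE79F = 0x114D1 → wrap carry → 0x14D2
  0x14D2 + 0x4FDB = 0x064AD
One's-complement sum = 0x64AD.
Checksum = ~0x64AD & 0xFFFF = 0x9B52.

9B52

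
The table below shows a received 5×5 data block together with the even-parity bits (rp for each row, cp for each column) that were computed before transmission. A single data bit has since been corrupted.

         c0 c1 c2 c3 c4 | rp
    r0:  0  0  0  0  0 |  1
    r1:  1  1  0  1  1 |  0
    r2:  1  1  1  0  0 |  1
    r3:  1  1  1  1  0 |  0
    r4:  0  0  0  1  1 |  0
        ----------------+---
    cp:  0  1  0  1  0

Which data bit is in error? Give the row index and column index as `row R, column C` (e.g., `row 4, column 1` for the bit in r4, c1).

row 0, column 0

Recompute each row's even parity and compare to rp:
  r0: data parity 0, sent rp 1 → mismatch
  r1: data parity 0, sent rp 0 → ok
  r2: data parity 1, sent rp 1 → ok
  r3: data parity 0, sent rp 0 → ok
  r4: data parity 0, sent rp 0 → ok
Recompute each column's even parity and compare to cp:
  c0: data parity 1, sent cp 0 → mismatch
  c1: data parity 1, sent cp 1 → ok
  c2: data parity 0, sent cp 0 → ok
  c3: data parity 1, sent cp 1 → ok
  c4: data parity 0, sent cp 0 → ok
Exactly one row (r0) and one column (c0) fail → the flipped bit is at their intersection.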